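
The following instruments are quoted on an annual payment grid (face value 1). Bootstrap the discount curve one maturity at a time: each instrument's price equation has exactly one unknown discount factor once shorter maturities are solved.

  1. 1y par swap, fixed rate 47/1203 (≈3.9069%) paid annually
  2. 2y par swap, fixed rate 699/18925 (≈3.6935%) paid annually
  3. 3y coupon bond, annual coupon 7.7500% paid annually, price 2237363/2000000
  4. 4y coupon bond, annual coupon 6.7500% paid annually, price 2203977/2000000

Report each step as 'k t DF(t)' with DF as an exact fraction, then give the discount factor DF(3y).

1 1 1203/1250
2 2 9301/10000
3 3 9021/10000
4 4 2139/2500
DF(3y) = 9021/10000 ≈ 0.902100

step 1 [1y] swap r/1=47/1203: DF=(1 − 47/1203·(0))/(1+47/1203) = 1203/1250 ≈ 0.962400
step 2 [2y] swap r/1=699/18925: DF=(1 − 699/18925·(0.962400))/(1+699/18925) = 9301/10000 ≈ 0.930100
step 3 [3y] bond c/1=31/400: DF=(2237363/2000000 − 31/400·(0.962400+0.930100))/(1+31/400) = 9021/10000 ≈ 0.902100
step 4 [4y] bond c/1=27/400: DF=(2203977/2000000 − 27/400·(0.962400+0.930100+0.902100))/(1+27/400) = 2139/2500 ≈ 0.855600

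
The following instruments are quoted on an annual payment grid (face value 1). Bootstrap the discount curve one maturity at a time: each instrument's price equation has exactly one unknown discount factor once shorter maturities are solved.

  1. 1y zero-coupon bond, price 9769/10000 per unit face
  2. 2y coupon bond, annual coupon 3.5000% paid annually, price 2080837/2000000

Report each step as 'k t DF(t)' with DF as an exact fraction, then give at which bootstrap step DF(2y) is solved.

step 1 [1y] zero: DF = P = 9769/10000 ≈ 0.976900
step 2 [2y] bond c/1=7/200: DF=(2080837/2000000 − 7/200·(0.976900))/(1+7/200) = 4861/5000 ≈ 0.972200

1 1 9769/10000
2 2 4861/5000
DF(2y) is solved at step 2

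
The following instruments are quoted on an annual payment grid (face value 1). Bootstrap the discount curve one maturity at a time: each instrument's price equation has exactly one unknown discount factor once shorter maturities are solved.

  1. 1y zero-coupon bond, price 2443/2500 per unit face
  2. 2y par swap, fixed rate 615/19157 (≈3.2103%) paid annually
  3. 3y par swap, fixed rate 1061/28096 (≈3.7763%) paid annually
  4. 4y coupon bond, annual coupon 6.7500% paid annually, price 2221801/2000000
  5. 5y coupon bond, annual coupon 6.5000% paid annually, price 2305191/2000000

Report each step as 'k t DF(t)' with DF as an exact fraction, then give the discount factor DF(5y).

1 1 2443/2500
2 2 1877/2000
3 3 8939/10000
4 4 863/1000
5 5 8581/10000
DF(5y) = 8581/10000 ≈ 0.858100

step 1 [1y] zero: DF = P = 2443/2500 ≈ 0.977200
step 2 [2y] swap r/1=615/19157: DF=(1 − 615/19157·(0.977200))/(1+615/19157) = 1877/2000 ≈ 0.938500
step 3 [3y] swap r/1=1061/28096: DF=(1 − 1061/28096·(0.977200+0.938500))/(1+1061/28096) = 8939/10000 ≈ 0.893900
step 4 [4y] bond c/1=27/400: DF=(2221801/2000000 − 27/400·(0.977200+0.938500+0.893900))/(1+27/400) = 863/1000 ≈ 0.863000
step 5 [5y] bond c/1=13/200: DF=(2305191/2000000 − 13/200·(0.977200+0.938500+0.893900+0.863000))/(1+13/200) = 8581/10000 ≈ 0.858100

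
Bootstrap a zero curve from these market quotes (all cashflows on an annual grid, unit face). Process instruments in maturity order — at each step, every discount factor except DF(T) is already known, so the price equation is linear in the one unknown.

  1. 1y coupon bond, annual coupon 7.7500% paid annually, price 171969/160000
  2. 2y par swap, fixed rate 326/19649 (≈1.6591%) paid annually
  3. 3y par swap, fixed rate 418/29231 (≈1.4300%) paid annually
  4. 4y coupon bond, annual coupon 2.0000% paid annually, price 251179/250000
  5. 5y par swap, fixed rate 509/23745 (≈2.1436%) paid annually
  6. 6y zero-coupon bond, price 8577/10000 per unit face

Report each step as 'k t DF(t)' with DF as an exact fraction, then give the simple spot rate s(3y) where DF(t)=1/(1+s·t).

step 1 [1y] bond c/1=31/400: DF=(171969/160000 − 31/400·(0))/(1+31/400) = 399/400 ≈ 0.997500
step 2 [2y] swap r/1=326/19649: DF=(1 − 326/19649·(0.997500))/(1+326/19649) = 4837/5000 ≈ 0.967400
step 3 [3y] swap r/1=418/29231: DF=(1 − 418/29231·(0.997500+0.967400))/(1+418/29231) = 4791/5000 ≈ 0.958200
step 4 [4y] bond c/1=1/50: DF=(251179/250000 − 1/50·(0.997500+0.967400+0.958200))/(1+1/50) = 9277/10000 ≈ 0.927700
step 5 [5y] swap r/1=509/23745: DF=(1 − 509/23745·(0.997500+0.967400+0.958200+0.927700))/(1+509/23745) = 4491/5000 ≈ 0.898200
step 6 [6y] zero: DF = P = 8577/10000 ≈ 0.857700

1 1 399/400
2 2 4837/5000
3 3 4791/5000
4 4 9277/10000
5 5 4491/5000
6 6 8577/10000
s(3y) = (1/(4791/5000) − 1)/(3) = 209/14373 ≈ 1.4541%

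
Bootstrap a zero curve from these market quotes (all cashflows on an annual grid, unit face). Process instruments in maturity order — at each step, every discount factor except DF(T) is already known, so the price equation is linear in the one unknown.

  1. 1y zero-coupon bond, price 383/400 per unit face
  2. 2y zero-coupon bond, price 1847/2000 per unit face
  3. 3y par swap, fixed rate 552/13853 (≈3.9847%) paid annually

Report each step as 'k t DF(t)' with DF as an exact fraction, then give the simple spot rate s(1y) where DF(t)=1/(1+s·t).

1 1 383/400
2 2 1847/2000
3 3 556/625
s(1y) = (1/(383/400) − 1)/(1) = 17/383 ≈ 4.4386%

step 1 [1y] zero: DF = P = 383/400 ≈ 0.957500
step 2 [2y] zero: DF = P = 1847/2000 ≈ 0.923500
step 3 [3y] swap r/1=552/13853: DF=(1 − 552/13853·(0.957500+0.923500))/(1+552/13853) = 556/625 ≈ 0.889600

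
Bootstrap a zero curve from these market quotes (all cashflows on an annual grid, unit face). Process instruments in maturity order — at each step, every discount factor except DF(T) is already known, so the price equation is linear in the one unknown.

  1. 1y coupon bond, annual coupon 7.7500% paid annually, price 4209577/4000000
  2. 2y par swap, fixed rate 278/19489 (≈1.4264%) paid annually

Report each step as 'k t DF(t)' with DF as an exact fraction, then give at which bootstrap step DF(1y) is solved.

step 1 [1y] bond c/1=31/400: DF=(4209577/4000000 − 31/400·(0))/(1+31/400) = 9767/10000 ≈ 0.976700
step 2 [2y] swap r/1=278/19489: DF=(1 − 278/19489·(0.976700))/(1+278/19489) = 4861/5000 ≈ 0.972200

1 1 9767/10000
2 2 4861/5000
DF(1y) is solved at step 1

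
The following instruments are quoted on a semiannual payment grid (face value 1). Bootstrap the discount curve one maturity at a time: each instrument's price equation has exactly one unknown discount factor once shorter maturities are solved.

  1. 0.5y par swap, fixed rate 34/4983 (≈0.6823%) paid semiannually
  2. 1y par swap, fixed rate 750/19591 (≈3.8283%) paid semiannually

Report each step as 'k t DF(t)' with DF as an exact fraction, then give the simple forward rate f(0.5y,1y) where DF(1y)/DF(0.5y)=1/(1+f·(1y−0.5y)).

1 1/2 4983/5000
2 1 77/80
f(0.5y,1y) = ((4983/5000)/(77/80) − 1)/(1/2) = 62/875 ≈ 7.0857%

step 1 [0.5y] swap r/2=17/4983: DF=(1 − 17/4983·(0))/(1+17/4983) = 4983/5000 ≈ 0.996600
step 2 [1y] swap r/2=375/19591: DF=(1 − 375/19591·(0.996600))/(1+375/19591) = 77/80 ≈ 0.962500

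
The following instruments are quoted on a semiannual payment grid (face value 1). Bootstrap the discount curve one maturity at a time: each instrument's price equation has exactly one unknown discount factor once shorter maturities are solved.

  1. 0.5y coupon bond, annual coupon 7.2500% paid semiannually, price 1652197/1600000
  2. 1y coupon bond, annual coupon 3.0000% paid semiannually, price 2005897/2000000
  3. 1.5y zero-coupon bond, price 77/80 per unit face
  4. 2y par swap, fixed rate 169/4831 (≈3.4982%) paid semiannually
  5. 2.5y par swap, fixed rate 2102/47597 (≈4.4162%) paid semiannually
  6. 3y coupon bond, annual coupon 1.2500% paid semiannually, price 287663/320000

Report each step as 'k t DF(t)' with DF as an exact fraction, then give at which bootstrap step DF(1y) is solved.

step 1 [0.5y] bond c/2=29/800: DF=(1652197/1600000 − 29/800·(0))/(1+29/800) = 1993/2000 ≈ 0.996500
step 2 [1y] bond c/2=3/200: DF=(2005897/2000000 − 3/200·(0.996500))/(1+3/200) = 4867/5000 ≈ 0.973400
step 3 [1.5y] zero: DF = P = 77/80 ≈ 0.962500
step 4 [2y] swap r/2=169/9662: DF=(1 − 169/9662·(0.996500+0.973400+0.962500))/(1+169/9662) = 2331/2500 ≈ 0.932400
step 5 [2.5y] swap r/2=1051/47597: DF=(1 − 1051/47597·(0.996500+0.973400+0.962500+0.932400))/(1+1051/47597) = 8949/10000 ≈ 0.894900
step 6 [3y] bond c/2=1/160: DF=(287663/320000 − 1/160·(0.996500+0.973400+0.962500+0.932400+0.894900))/(1+1/160) = 4319/5000 ≈ 0.863800

1 1/2 1993/2000
2 1 4867/5000
3 3/2 77/80
4 2 2331/2500
5 5/2 8949/10000
6 3 4319/5000
DF(1y) is solved at step 2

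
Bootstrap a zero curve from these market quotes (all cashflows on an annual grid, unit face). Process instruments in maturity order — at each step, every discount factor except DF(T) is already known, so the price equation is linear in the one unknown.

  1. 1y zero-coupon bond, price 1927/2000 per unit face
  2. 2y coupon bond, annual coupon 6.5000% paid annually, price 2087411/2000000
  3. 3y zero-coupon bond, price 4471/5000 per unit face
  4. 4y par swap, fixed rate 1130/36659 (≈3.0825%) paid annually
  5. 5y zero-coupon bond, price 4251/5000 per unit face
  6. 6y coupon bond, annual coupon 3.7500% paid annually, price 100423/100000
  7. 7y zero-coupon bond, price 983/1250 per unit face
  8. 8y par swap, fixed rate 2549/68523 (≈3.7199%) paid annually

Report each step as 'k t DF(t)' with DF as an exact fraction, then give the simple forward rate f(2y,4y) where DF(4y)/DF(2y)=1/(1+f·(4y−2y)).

1 1 1927/2000
2 2 2303/2500
3 3 4471/5000
4 4 887/1000
5 5 4251/5000
6 6 8047/10000
7 7 983/1250
8 8 7451/10000
f(2y,4y) = ((2303/2500)/(887/1000) − 1)/(2) = 171/8870 ≈ 1.9278%

step 1 [1y] zero: DF = P = 1927/2000 ≈ 0.963500
step 2 [2y] bond c/1=13/200: DF=(2087411/2000000 − 13/200·(0.963500))/(1+13/200) = 2303/2500 ≈ 0.921200
step 3 [3y] zero: DF = P = 4471/5000 ≈ 0.894200
step 4 [4y] swap r/1=1130/36659: DF=(1 − 1130/36659·(0.963500+0.921200+0.894200))/(1+1130/36659) = 887/1000 ≈ 0.887000
step 5 [5y] zero: DF = P = 4251/5000 ≈ 0.850200
step 6 [6y] bond c/1=3/80: DF=(100423/100000 − 3/80·(0.963500+0.921200+0.894200+0.887000+0.850200))/(1+3/80) = 8047/10000 ≈ 0.804700
step 7 [7y] zero: DF = P = 983/1250 ≈ 0.786400
step 8 [8y] swap r/1=2549/68523: DF=(1 − 2549/68523·(0.963500+0.921200+0.894200+0.887000+0.850200+0.804700+0.786400))/(1+2549/68523) = 7451/10000 ≈ 0.745100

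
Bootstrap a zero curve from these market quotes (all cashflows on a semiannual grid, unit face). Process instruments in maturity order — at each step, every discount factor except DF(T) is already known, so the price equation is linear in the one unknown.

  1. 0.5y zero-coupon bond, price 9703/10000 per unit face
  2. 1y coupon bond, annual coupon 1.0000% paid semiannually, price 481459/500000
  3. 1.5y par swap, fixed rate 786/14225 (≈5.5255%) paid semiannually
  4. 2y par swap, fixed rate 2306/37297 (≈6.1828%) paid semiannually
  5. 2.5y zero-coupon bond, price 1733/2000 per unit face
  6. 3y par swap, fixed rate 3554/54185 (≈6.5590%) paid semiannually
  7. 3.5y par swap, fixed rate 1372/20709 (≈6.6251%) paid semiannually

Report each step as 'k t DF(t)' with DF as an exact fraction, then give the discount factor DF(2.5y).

step 1 [0.5y] zero: DF = P = 9703/10000 ≈ 0.970300
step 2 [1y] bond c/2=1/200: DF=(481459/500000 − 1/200·(0.970300))/(1+1/200) = 9533/10000 ≈ 0.953300
step 3 [1.5y] swap r/2=393/14225: DF=(1 − 393/14225·(0.970300+0.953300))/(1+393/14225) = 4607/5000 ≈ 0.921400
step 4 [2y] swap r/2=1153/37297: DF=(1 − 1153/37297·(0.970300+0.953300+0.921400))/(1+1153/37297) = 8847/10000 ≈ 0.884700
step 5 [2.5y] zero: DF = P = 1733/2000 ≈ 0.866500
step 6 [3y] swap r/2=1777/54185: DF=(1 − 1777/54185·(0.970300+0.953300+0.921400+0.884700+0.866500))/(1+1777/54185) = 8223/10000 ≈ 0.822300
step 7 [3.5y] swap r/2=686/20709: DF=(1 − 686/20709·(0.970300+0.953300+0.921400+0.884700+0.866500+0.822300))/(1+686/20709) = 3971/5000 ≈ 0.794200

1 1/2 9703/10000
2 1 9533/10000
3 3/2 4607/5000
4 2 8847/10000
5 5/2 1733/2000
6 3 8223/10000
7 7/2 3971/5000
DF(2.5y) = 1733/2000 ≈ 0.866500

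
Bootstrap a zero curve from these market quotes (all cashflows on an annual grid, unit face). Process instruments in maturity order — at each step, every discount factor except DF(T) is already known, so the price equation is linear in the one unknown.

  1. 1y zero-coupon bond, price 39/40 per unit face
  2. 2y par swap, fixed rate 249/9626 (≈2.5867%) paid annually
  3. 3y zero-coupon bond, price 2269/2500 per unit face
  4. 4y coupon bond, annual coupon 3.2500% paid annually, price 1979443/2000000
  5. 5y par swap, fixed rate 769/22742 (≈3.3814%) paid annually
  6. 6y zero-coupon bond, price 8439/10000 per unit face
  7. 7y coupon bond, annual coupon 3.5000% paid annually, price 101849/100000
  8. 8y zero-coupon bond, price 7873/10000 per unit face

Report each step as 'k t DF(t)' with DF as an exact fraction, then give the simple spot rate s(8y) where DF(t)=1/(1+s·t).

step 1 [1y] zero: DF = P = 39/40 ≈ 0.975000
step 2 [2y] swap r/1=249/9626: DF=(1 − 249/9626·(0.975000))/(1+249/9626) = 4751/5000 ≈ 0.950200
step 3 [3y] zero: DF = P = 2269/2500 ≈ 0.907600
step 4 [4y] bond c/1=13/400: DF=(1979443/2000000 − 13/400·(0.975000+0.950200+0.907600))/(1+13/400) = 4347/5000 ≈ 0.869400
step 5 [5y] swap r/1=769/22742: DF=(1 − 769/22742·(0.975000+0.950200+0.907600+0.869400))/(1+769/22742) = 4231/5000 ≈ 0.846200
step 6 [6y] zero: DF = P = 8439/10000 ≈ 0.843900
step 7 [7y] bond c/1=7/200: DF=(101849/100000 − 7/200·(0.975000+0.950200+0.907600+0.869400+0.846200+0.843900))/(1+7/200) = 8017/10000 ≈ 0.801700
step 8 [8y] zero: DF = P = 7873/10000 ≈ 0.787300

1 1 39/40
2 2 4751/5000
3 3 2269/2500
4 4 4347/5000
5 5 4231/5000
6 6 8439/10000
7 7 8017/10000
8 8 7873/10000
s(8y) = (1/(7873/10000) − 1)/(8) = 2127/62984 ≈ 3.3770%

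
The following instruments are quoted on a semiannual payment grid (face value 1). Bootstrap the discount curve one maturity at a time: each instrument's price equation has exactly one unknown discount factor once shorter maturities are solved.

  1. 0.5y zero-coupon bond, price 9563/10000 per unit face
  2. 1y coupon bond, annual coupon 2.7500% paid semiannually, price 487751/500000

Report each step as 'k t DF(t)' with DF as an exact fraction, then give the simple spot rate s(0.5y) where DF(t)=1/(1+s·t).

1 1/2 9563/10000
2 1 9493/10000
s(0.5y) = (1/(9563/10000) − 1)/(1/2) = 874/9563 ≈ 9.1394%

step 1 [0.5y] zero: DF = P = 9563/10000 ≈ 0.956300
step 2 [1y] bond c/2=11/800: DF=(487751/500000 − 11/800·(0.956300))/(1+11/800) = 9493/10000 ≈ 0.949300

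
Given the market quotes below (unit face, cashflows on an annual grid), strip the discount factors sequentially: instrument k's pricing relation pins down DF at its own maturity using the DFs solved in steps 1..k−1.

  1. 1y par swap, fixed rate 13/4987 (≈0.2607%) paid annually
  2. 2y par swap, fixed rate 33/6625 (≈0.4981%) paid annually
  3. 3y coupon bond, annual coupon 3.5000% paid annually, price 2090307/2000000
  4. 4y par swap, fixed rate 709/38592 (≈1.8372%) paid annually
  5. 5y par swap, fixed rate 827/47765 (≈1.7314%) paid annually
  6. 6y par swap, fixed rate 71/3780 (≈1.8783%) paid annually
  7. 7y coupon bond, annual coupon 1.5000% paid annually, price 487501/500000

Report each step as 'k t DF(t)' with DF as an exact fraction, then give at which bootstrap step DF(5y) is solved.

step 1 [1y] swap r/1=13/4987: DF=(1 − 13/4987·(0))/(1+13/4987) = 4987/5000 ≈ 0.997400
step 2 [2y] swap r/1=33/6625: DF=(1 − 33/6625·(0.997400))/(1+33/6625) = 9901/10000 ≈ 0.990100
step 3 [3y] bond c/1=7/200: DF=(2090307/2000000 − 7/200·(0.997400+0.990100))/(1+7/200) = 4713/5000 ≈ 0.942600
step 4 [4y] swap r/1=709/38592: DF=(1 − 709/38592·(0.997400+0.990100+0.942600))/(1+709/38592) = 9291/10000 ≈ 0.929100
step 5 [5y] swap r/1=827/47765: DF=(1 − 827/47765·(0.997400+0.990100+0.942600+0.929100))/(1+827/47765) = 9173/10000 ≈ 0.917300
step 6 [6y] swap r/1=71/3780: DF=(1 − 71/3780·(0.997400+0.990100+0.942600+0.929100+0.917300))/(1+71/3780) = 1787/2000 ≈ 0.893500
step 7 [7y] bond c/1=3/200: DF=(487501/500000 − 3/200·(0.997400+0.990100+0.942600+0.929100+0.917300+0.893500))/(1+3/200) = 548/625 ≈ 0.876800

1 1 4987/5000
2 2 9901/10000
3 3 4713/5000
4 4 9291/10000
5 5 9173/10000
6 6 1787/2000
7 7 548/625
DF(5y) is solved at step 5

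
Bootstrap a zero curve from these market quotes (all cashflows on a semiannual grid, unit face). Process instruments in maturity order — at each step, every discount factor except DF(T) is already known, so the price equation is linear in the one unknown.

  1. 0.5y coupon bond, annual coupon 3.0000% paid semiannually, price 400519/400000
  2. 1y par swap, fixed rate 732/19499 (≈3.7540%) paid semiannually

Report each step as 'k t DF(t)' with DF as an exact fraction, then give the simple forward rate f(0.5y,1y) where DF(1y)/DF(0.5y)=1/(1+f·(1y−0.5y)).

1 1/2 1973/2000
2 1 4817/5000
f(0.5y,1y) = ((1973/2000)/(4817/5000) − 1)/(1/2) = 231/4817 ≈ 4.7955%

step 1 [0.5y] bond c/2=3/200: DF=(400519/400000 − 3/200·(0))/(1+3/200) = 1973/2000 ≈ 0.986500
step 2 [1y] swap r/2=366/19499: DF=(1 − 366/19499·(0.986500))/(1+366/19499) = 4817/5000 ≈ 0.963400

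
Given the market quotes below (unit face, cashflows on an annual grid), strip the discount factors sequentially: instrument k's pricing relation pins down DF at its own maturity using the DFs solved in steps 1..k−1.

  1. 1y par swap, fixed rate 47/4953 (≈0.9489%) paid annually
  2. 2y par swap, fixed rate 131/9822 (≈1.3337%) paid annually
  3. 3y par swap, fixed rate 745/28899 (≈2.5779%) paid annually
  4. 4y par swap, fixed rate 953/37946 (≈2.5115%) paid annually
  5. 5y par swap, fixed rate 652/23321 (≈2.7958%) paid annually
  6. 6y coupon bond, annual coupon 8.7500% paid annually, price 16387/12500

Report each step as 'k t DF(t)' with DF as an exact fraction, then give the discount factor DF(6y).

step 1 [1y] swap r/1=47/4953: DF=(1 − 47/4953·(0))/(1+47/4953) = 4953/5000 ≈ 0.990600
step 2 [2y] swap r/1=131/9822: DF=(1 − 131/9822·(0.990600))/(1+131/9822) = 4869/5000 ≈ 0.973800
step 3 [3y] swap r/1=745/28899: DF=(1 − 745/28899·(0.990600+0.973800))/(1+745/28899) = 1851/2000 ≈ 0.925500
step 4 [4y] swap r/1=953/37946: DF=(1 − 953/37946·(0.990600+0.973800+0.925500))/(1+953/37946) = 9047/10000 ≈ 0.904700
step 5 [5y] swap r/1=652/23321: DF=(1 − 652/23321·(0.990600+0.973800+0.925500+0.904700))/(1+652/23321) = 1087/1250 ≈ 0.869600
step 6 [6y] bond c/1=7/80: DF=(16387/12500 − 7/80·(0.990600+0.973800+0.925500+0.904700+0.869600))/(1+7/80) = 4151/5000 ≈ 0.830200

1 1 4953/5000
2 2 4869/5000
3 3 1851/2000
4 4 9047/10000
5 5 1087/1250
6 6 4151/5000
DF(6y) = 4151/5000 ≈ 0.830200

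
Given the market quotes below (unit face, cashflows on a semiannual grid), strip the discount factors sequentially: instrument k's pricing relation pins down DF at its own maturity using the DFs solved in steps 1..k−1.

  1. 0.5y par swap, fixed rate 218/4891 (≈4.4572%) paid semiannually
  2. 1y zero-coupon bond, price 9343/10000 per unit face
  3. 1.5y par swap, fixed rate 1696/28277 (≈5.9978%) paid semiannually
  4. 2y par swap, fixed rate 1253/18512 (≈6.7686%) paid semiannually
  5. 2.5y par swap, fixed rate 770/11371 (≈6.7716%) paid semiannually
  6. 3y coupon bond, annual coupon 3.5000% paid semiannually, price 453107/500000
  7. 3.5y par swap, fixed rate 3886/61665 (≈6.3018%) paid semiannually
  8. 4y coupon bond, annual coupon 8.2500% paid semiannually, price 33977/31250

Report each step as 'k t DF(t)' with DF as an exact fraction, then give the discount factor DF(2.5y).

1 1/2 4891/5000
2 1 9343/10000
3 3/2 572/625
4 2 8747/10000
5 5/2 423/500
6 3 2031/2500
7 7/2 8057/10000
8 4 7999/10000
DF(2.5y) = 423/500 ≈ 0.846000

step 1 [0.5y] swap r/2=109/4891: DF=(1 − 109/4891·(0))/(1+109/4891) = 4891/5000 ≈ 0.978200
step 2 [1y] zero: DF = P = 9343/10000 ≈ 0.934300
step 3 [1.5y] swap r/2=848/28277: DF=(1 − 848/28277·(0.978200+0.934300))/(1+848/28277) = 572/625 ≈ 0.915200
step 4 [2y] swap r/2=1253/37024: DF=(1 − 1253/37024·(0.978200+0.934300+0.915200))/(1+1253/37024) = 8747/10000 ≈ 0.874700
step 5 [2.5y] swap r/2=385/11371: DF=(1 − 385/11371·(0.978200+0.934300+0.915200+0.874700))/(1+385/11371) = 423/500 ≈ 0.846000
step 6 [3y] bond c/2=7/400: DF=(453107/500000 − 7/400·(0.978200+0.934300+0.915200+0.874700+0.846000))/(1+7/400) = 2031/2500 ≈ 0.812400
step 7 [3.5y] swap r/2=1943/61665: DF=(1 − 1943/61665·(0.978200+0.934300+0.915200+0.874700+0.846000+0.812400))/(1+1943/61665) = 8057/10000 ≈ 0.805700
step 8 [4y] bond c/2=33/800: DF=(33977/31250 − 33/800·(0.978200+0.934300+0.915200+0.874700+0.846000+0.812400+0.805700))/(1+33/800) = 7999/10000 ≈ 0.799900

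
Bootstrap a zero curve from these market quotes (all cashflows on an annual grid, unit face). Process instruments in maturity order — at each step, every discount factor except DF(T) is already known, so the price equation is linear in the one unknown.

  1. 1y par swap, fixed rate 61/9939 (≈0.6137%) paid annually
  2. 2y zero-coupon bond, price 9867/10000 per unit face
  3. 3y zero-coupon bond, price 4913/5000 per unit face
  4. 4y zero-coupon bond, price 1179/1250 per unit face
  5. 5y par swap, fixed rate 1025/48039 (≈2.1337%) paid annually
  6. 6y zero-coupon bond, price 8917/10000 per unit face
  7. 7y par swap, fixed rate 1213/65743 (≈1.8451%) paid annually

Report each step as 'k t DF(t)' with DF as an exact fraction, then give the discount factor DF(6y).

1 1 9939/10000
2 2 9867/10000
3 3 4913/5000
4 4 1179/1250
5 5 359/400
6 6 8917/10000
7 7 8787/10000
DF(6y) = 8917/10000 ≈ 0.891700

step 1 [1y] swap r/1=61/9939: DF=(1 − 61/9939·(0))/(1+61/9939) = 9939/10000 ≈ 0.993900
step 2 [2y] zero: DF = P = 9867/10000 ≈ 0.986700
step 3 [3y] zero: DF = P = 4913/5000 ≈ 0.982600
step 4 [4y] zero: DF = P = 1179/1250 ≈ 0.943200
step 5 [5y] swap r/1=1025/48039: DF=(1 − 1025/48039·(0.993900+0.986700+0.982600+0.943200))/(1+1025/48039) = 359/400 ≈ 0.897500
step 6 [6y] zero: DF = P = 8917/10000 ≈ 0.891700
step 7 [7y] swap r/1=1213/65743: DF=(1 − 1213/65743·(0.993900+0.986700+0.982600+0.943200+0.897500+0.891700))/(1+1213/65743) = 8787/10000 ≈ 0.878700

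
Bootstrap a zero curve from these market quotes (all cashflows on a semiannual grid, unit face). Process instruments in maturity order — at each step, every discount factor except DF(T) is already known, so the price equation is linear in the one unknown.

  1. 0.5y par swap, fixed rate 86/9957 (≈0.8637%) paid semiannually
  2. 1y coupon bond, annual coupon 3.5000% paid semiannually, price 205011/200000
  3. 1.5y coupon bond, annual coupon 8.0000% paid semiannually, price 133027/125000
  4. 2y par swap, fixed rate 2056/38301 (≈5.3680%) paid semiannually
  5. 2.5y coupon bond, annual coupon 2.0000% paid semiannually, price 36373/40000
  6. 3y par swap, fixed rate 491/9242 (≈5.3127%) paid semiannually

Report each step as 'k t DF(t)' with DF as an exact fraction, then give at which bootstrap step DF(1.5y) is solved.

1 1/2 9957/10000
2 1 9903/10000
3 3/2 9469/10000
4 2 2243/2500
5 5/2 539/625
6 3 8527/10000
DF(1.5y) is solved at step 3

step 1 [0.5y] swap r/2=43/9957: DF=(1 − 43/9957·(0))/(1+43/9957) = 9957/10000 ≈ 0.995700
step 2 [1y] bond c/2=7/400: DF=(205011/200000 − 7/400·(0.995700))/(1+7/400) = 9903/10000 ≈ 0.990300
step 3 [1.5y] bond c/2=1/25: DF=(133027/125000 − 1/25·(0.995700+0.990300))/(1+1/25) = 9469/10000 ≈ 0.946900
step 4 [2y] swap r/2=1028/38301: DF=(1 − 1028/38301·(0.995700+0.990300+0.946900))/(1+1028/38301) = 2243/2500 ≈ 0.897200
step 5 [2.5y] bond c/2=1/100: DF=(36373/40000 − 1/100·(0.995700+0.990300+0.946900+0.897200))/(1+1/100) = 539/625 ≈ 0.862400
step 6 [3y] swap r/2=491/18484: DF=(1 − 491/18484·(0.995700+0.990300+0.946900+0.897200+0.862400))/(1+491/18484) = 8527/10000 ≈ 0.852700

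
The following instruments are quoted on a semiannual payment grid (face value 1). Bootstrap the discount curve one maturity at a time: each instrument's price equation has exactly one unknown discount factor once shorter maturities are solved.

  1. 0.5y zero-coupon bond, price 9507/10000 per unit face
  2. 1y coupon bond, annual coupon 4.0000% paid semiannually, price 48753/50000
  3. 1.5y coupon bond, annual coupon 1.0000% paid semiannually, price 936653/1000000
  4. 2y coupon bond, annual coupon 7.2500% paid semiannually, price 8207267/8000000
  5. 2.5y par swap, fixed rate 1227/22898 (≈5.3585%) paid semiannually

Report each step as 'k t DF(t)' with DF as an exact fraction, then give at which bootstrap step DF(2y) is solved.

step 1 [0.5y] zero: DF = P = 9507/10000 ≈ 0.950700
step 2 [1y] bond c/2=1/50: DF=(48753/50000 − 1/50·(0.950700))/(1+1/50) = 9373/10000 ≈ 0.937300
step 3 [1.5y] bond c/2=1/200: DF=(936653/1000000 − 1/200·(0.950700+0.937300))/(1+1/200) = 4613/5000 ≈ 0.922600
step 4 [2y] bond c/2=29/800: DF=(8207267/8000000 − 29/800·(0.950700+0.937300+0.922600))/(1+29/800) = 8917/10000 ≈ 0.891700
step 5 [2.5y] swap r/2=1227/45796: DF=(1 − 1227/45796·(0.950700+0.937300+0.922600+0.891700))/(1+1227/45796) = 8773/10000 ≈ 0.877300

1 1/2 9507/10000
2 1 9373/10000
3 3/2 4613/5000
4 2 8917/10000
5 5/2 8773/10000
DF(2y) is solved at step 4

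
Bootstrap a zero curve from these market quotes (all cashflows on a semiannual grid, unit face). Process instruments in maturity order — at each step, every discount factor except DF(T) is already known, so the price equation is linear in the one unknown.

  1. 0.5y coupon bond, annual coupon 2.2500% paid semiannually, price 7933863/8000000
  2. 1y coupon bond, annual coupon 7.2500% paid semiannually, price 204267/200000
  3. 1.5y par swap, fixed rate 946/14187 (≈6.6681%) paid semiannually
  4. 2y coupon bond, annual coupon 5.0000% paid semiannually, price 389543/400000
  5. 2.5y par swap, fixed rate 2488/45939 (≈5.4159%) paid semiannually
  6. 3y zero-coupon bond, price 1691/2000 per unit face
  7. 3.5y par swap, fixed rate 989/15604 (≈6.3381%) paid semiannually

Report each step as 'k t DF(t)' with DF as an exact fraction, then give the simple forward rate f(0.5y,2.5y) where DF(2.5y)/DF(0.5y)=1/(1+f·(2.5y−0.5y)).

step 1 [0.5y] bond c/2=9/800: DF=(7933863/8000000 − 9/800·(0))/(1+9/800) = 9807/10000 ≈ 0.980700
step 2 [1y] bond c/2=29/800: DF=(204267/200000 − 29/800·(0.980700))/(1+29/800) = 9513/10000 ≈ 0.951300
step 3 [1.5y] swap r/2=473/14187: DF=(1 − 473/14187·(0.980700+0.951300))/(1+473/14187) = 4527/5000 ≈ 0.905400
step 4 [2y] bond c/2=1/40: DF=(389543/400000 − 1/40·(0.980700+0.951300+0.905400))/(1+1/40) = 8809/10000 ≈ 0.880900
step 5 [2.5y] swap r/2=1244/45939: DF=(1 − 1244/45939·(0.980700+0.951300+0.905400+0.880900))/(1+1244/45939) = 2189/2500 ≈ 0.875600
step 6 [3y] zero: DF = P = 1691/2000 ≈ 0.845500
step 7 [3.5y] swap r/2=989/31208: DF=(1 − 989/31208·(0.980700+0.951300+0.905400+0.880900+0.875600+0.845500))/(1+989/31208) = 4011/5000 ≈ 0.802200

1 1/2 9807/10000
2 1 9513/10000
3 3/2 4527/5000
4 2 8809/10000
5 5/2 2189/2500
6 3 1691/2000
7 7/2 4011/5000
f(0.5y,2.5y) = ((9807/10000)/(2189/2500) − 1)/(2) = 1051/17512 ≈ 6.0016%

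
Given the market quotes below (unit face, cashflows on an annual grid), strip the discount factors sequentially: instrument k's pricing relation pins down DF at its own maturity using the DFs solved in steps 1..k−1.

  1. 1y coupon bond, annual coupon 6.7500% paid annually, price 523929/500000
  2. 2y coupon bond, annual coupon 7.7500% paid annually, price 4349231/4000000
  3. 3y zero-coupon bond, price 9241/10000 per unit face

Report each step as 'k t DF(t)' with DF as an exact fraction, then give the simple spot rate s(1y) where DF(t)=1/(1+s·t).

1 1 1227/1250
2 2 1877/2000
3 3 9241/10000
s(1y) = (1/(1227/1250) − 1)/(1) = 23/1227 ≈ 1.8745%

step 1 [1y] bond c/1=27/400: DF=(523929/500000 − 27/400·(0))/(1+27/400) = 1227/1250 ≈ 0.981600
step 2 [2y] bond c/1=31/400: DF=(4349231/4000000 − 31/400·(0.981600))/(1+31/400) = 1877/2000 ≈ 0.938500
step 3 [3y] zero: DF = P = 9241/10000 ≈ 0.924100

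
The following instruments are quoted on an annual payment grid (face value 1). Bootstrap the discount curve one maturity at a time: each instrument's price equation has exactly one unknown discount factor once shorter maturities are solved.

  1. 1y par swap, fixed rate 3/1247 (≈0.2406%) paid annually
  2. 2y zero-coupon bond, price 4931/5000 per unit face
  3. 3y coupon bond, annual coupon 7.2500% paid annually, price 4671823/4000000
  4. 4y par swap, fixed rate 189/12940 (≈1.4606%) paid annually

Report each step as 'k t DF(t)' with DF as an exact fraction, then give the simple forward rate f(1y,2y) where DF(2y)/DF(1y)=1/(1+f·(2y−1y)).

1 1 1247/1250
2 2 4931/5000
3 3 9549/10000
4 4 9433/10000
f(1y,2y) = ((1247/1250)/(4931/5000) − 1)/(1) = 57/4931 ≈ 1.1560%

step 1 [1y] swap r/1=3/1247: DF=(1 − 3/1247·(0))/(1+3/1247) = 1247/1250 ≈ 0.997600
step 2 [2y] zero: DF = P = 4931/5000 ≈ 0.986200
step 3 [3y] bond c/1=29/400: DF=(4671823/4000000 − 29/400·(0.997600+0.986200))/(1+29/400) = 9549/10000 ≈ 0.954900
step 4 [4y] swap r/1=189/12940: DF=(1 − 189/12940·(0.997600+0.986200+0.954900))/(1+189/12940) = 9433/10000 ≈ 0.943300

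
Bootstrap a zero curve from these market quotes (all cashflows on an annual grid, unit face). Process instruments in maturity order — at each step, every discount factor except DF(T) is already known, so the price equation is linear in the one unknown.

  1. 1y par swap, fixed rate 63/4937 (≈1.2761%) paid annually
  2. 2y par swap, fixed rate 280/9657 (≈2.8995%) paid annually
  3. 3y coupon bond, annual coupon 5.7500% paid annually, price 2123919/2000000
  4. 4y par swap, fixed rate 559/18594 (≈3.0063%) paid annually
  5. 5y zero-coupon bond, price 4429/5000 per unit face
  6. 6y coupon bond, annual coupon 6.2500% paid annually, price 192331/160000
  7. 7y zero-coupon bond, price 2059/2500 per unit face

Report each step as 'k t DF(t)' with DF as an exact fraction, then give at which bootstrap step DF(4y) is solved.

step 1 [1y] swap r/1=63/4937: DF=(1 − 63/4937·(0))/(1+63/4937) = 4937/5000 ≈ 0.987400
step 2 [2y] swap r/1=280/9657: DF=(1 − 280/9657·(0.987400))/(1+280/9657) = 118/125 ≈ 0.944000
step 3 [3y] bond c/1=23/400: DF=(2123919/2000000 − 23/400·(0.987400+0.944000))/(1+23/400) = 562/625 ≈ 0.899200
step 4 [4y] swap r/1=559/18594: DF=(1 − 559/18594·(0.987400+0.944000+0.899200))/(1+559/18594) = 4441/5000 ≈ 0.888200
step 5 [5y] zero: DF = P = 4429/5000 ≈ 0.885800
step 6 [6y] bond c/1=1/16: DF=(192331/160000 − 1/16·(0.987400+0.944000+0.899200+0.888200+0.885800))/(1+1/16) = 1721/2000 ≈ 0.860500
step 7 [7y] zero: DF = P = 2059/2500 ≈ 0.823600

1 1 4937/5000
2 2 118/125
3 3 562/625
4 4 4441/5000
5 5 4429/5000
6 6 1721/2000
7 7 2059/2500
DF(4y) is solved at step 4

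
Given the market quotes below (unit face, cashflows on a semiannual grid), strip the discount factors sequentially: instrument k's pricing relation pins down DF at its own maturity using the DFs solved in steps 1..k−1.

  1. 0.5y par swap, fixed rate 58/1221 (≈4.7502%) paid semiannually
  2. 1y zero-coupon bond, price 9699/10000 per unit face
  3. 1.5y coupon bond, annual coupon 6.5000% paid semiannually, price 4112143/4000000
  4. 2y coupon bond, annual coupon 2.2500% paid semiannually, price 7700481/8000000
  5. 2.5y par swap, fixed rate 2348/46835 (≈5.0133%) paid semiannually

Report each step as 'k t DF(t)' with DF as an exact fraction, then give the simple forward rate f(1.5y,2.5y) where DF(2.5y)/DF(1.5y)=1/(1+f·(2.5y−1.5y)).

step 1 [0.5y] swap r/2=29/1221: DF=(1 − 29/1221·(0))/(1+29/1221) = 1221/1250 ≈ 0.976800
step 2 [1y] zero: DF = P = 9699/10000 ≈ 0.969900
step 3 [1.5y] bond c/2=13/400: DF=(4112143/4000000 − 13/400·(0.976800+0.969900))/(1+13/400) = 584/625 ≈ 0.934400
step 4 [2y] bond c/2=9/800: DF=(7700481/8000000 − 9/800·(0.976800+0.969900+0.934400))/(1+9/800) = 4599/5000 ≈ 0.919800
step 5 [2.5y] swap r/2=1174/46835: DF=(1 − 1174/46835·(0.976800+0.969900+0.934400+0.919800))/(1+1174/46835) = 4413/5000 ≈ 0.882600

1 1/2 1221/1250
2 1 9699/10000
3 3/2 584/625
4 2 4599/5000
5 5/2 4413/5000
f(1.5y,2.5y) = ((584/625)/(4413/5000) − 1)/(1) = 259/4413 ≈ 5.8690%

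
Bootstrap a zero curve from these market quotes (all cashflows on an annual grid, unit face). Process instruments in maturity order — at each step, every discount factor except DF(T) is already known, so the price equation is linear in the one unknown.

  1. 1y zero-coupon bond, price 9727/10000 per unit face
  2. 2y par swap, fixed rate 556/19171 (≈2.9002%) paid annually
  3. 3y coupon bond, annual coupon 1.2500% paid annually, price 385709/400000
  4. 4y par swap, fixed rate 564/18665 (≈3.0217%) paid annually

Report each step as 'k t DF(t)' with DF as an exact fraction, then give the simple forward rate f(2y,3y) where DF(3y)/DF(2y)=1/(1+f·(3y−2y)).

step 1 [1y] zero: DF = P = 9727/10000 ≈ 0.972700
step 2 [2y] swap r/1=556/19171: DF=(1 − 556/19171·(0.972700))/(1+556/19171) = 2361/2500 ≈ 0.944400
step 3 [3y] bond c/1=1/80: DF=(385709/400000 − 1/80·(0.972700+0.944400))/(1+1/80) = 9287/10000 ≈ 0.928700
step 4 [4y] swap r/1=564/18665: DF=(1 − 564/18665·(0.972700+0.944400+0.928700))/(1+564/18665) = 1109/1250 ≈ 0.887200

1 1 9727/10000
2 2 2361/2500
3 3 9287/10000
4 4 1109/1250
f(2y,3y) = ((2361/2500)/(9287/10000) − 1)/(1) = 157/9287 ≈ 1.6905%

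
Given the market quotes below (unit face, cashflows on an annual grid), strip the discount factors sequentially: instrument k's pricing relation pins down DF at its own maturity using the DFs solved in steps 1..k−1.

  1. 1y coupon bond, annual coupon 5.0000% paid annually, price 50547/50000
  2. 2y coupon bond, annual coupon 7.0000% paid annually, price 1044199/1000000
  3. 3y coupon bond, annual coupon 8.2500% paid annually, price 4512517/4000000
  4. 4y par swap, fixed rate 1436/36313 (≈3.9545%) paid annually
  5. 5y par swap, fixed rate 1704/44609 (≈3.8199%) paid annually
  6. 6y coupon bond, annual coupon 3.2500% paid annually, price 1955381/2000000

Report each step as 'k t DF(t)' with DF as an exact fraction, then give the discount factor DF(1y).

1 1 2407/2500
2 2 9129/10000
3 3 562/625
4 4 2141/2500
5 5 1037/1250
6 6 1613/2000
DF(1y) = 2407/2500 ≈ 0.962800

step 1 [1y] bond c/1=1/20: DF=(50547/50000 − 1/20·(0))/(1+1/20) = 2407/2500 ≈ 0.962800
step 2 [2y] bond c/1=7/100: DF=(1044199/1000000 − 7/100·(0.962800))/(1+7/100) = 9129/10000 ≈ 0.912900
step 3 [3y] bond c/1=33/400: DF=(4512517/4000000 − 33/400·(0.962800+0.912900))/(1+33/400) = 562/625 ≈ 0.899200
step 4 [4y] swap r/1=1436/36313: DF=(1 − 1436/36313·(0.962800+0.912900+0.899200))/(1+1436/36313) = 2141/2500 ≈ 0.856400
step 5 [5y] swap r/1=1704/44609: DF=(1 − 1704/44609·(0.962800+0.912900+0.899200+0.856400))/(1+1704/44609) = 1037/1250 ≈ 0.829600
step 6 [6y] bond c/1=13/400: DF=(1955381/2000000 − 13/400·(0.962800+0.912900+0.899200+0.856400+0.829600))/(1+13/400) = 1613/2000 ≈ 0.806500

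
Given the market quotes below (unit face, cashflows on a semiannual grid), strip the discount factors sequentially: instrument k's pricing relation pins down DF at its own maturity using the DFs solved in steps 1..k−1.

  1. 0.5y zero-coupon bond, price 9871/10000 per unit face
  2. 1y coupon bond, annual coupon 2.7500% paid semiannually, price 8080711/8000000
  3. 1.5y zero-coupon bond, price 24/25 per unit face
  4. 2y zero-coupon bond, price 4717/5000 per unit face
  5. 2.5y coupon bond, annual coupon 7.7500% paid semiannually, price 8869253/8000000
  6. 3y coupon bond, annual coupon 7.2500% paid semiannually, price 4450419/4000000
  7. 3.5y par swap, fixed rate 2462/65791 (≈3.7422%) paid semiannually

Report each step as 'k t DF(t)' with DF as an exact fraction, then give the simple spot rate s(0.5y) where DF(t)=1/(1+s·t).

1 1/2 9871/10000
2 1 983/1000
3 3/2 24/25
4 2 4717/5000
5 5/2 2307/2500
6 3 9059/10000
7 7/2 8769/10000
s(0.5y) = (1/(9871/10000) − 1)/(1/2) = 258/9871 ≈ 2.6137%

step 1 [0.5y] zero: DF = P = 9871/10000 ≈ 0.987100
step 2 [1y] bond c/2=11/800: DF=(8080711/8000000 − 11/800·(0.987100))/(1+11/800) = 983/1000 ≈ 0.983000
step 3 [1.5y] zero: DF = P = 24/25 ≈ 0.960000
step 4 [2y] zero: DF = P = 4717/5000 ≈ 0.943400
step 5 [2.5y] bond c/2=31/800: DF=(8869253/8000000 − 31/800·(0.987100+0.983000+0.960000+0.943400))/(1+31/800) = 2307/2500 ≈ 0.922800
step 6 [3y] bond c/2=29/800: DF=(4450419/4000000 − 29/800·(0.987100+0.983000+0.960000+0.943400+0.922800))/(1+29/800) = 9059/10000 ≈ 0.905900
step 7 [3.5y] swap r/2=1231/65791: DF=(1 − 1231/65791·(0.987100+0.983000+0.960000+0.943400+0.922800+0.905900))/(1+1231/65791) = 8769/10000 ≈ 0.876900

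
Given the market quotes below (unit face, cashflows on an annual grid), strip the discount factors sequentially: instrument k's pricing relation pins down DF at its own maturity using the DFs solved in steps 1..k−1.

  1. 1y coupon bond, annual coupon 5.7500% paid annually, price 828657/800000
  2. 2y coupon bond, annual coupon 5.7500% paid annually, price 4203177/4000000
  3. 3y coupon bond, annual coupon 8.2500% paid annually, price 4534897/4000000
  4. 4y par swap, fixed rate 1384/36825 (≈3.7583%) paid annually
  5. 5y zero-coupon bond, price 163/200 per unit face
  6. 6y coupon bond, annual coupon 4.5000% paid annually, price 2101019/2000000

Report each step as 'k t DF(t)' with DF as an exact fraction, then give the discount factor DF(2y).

step 1 [1y] bond c/1=23/400: DF=(828657/800000 − 23/400·(0))/(1+23/400) = 1959/2000 ≈ 0.979500
step 2 [2y] bond c/1=23/400: DF=(4203177/4000000 − 23/400·(0.979500))/(1+23/400) = 2351/2500 ≈ 0.940400
step 3 [3y] bond c/1=33/400: DF=(4534897/4000000 − 33/400·(0.979500+0.940400))/(1+33/400) = 901/1000 ≈ 0.901000
step 4 [4y] swap r/1=1384/36825: DF=(1 − 1384/36825·(0.979500+0.940400+0.901000))/(1+1384/36825) = 1077/1250 ≈ 0.861600
step 5 [5y] zero: DF = P = 163/200 ≈ 0.815000
step 6 [6y] bond c/1=9/200: DF=(2101019/2000000 − 9/200·(0.979500+0.940400+0.901000+0.861600+0.815000))/(1+9/200) = 2029/2500 ≈ 0.811600

1 1 1959/2000
2 2 2351/2500
3 3 901/1000
4 4 1077/1250
5 5 163/200
6 6 2029/2500
DF(2y) = 2351/2500 ≈ 0.940400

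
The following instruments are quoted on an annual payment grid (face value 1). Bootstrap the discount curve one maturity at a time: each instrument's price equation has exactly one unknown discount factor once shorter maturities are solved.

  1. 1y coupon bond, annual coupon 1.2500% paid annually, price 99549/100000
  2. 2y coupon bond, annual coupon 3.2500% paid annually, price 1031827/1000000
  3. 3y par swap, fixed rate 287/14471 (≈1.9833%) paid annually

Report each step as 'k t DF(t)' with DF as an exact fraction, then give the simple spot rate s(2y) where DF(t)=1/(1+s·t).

step 1 [1y] bond c/1=1/80: DF=(99549/100000 − 1/80·(0))/(1+1/80) = 1229/1250 ≈ 0.983200
step 2 [2y] bond c/1=13/400: DF=(1031827/1000000 − 13/400·(0.983200))/(1+13/400) = 2421/2500 ≈ 0.968400
step 3 [3y] swap r/1=287/14471: DF=(1 − 287/14471·(0.983200+0.968400))/(1+287/14471) = 4713/5000 ≈ 0.942600

1 1 1229/1250
2 2 2421/2500
3 3 4713/5000
s(2y) = (1/(2421/2500) − 1)/(2) = 79/4842 ≈ 1.6316%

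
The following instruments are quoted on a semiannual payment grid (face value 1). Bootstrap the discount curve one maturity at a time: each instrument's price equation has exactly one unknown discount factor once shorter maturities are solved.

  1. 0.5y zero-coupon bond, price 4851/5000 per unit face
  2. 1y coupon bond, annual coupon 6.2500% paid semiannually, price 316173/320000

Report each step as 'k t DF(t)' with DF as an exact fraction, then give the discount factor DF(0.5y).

step 1 [0.5y] zero: DF = P = 4851/5000 ≈ 0.970200
step 2 [1y] bond c/2=1/32: DF=(316173/320000 − 1/32·(0.970200))/(1+1/32) = 9287/10000 ≈ 0.928700

1 1/2 4851/5000
2 1 9287/10000
DF(0.5y) = 4851/5000 ≈ 0.970200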